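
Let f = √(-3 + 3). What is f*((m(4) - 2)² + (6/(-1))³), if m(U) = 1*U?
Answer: 0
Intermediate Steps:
m(U) = U
f = 0 (f = √0 = 0)
f*((m(4) - 2)² + (6/(-1))³) = 0*((4 - 2)² + (6/(-1))³) = 0*(2² + (6*(-1))³) = 0*(4 + (-6)³) = 0*(4 - 216) = 0*(-212) = 0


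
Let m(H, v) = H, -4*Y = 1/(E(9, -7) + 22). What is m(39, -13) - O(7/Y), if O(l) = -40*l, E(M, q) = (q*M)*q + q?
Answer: -510681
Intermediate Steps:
E(M, q) = q + M*q² (E(M, q) = (M*q)*q + q = M*q² + q = q + M*q²)
Y = -1/1824 (Y = -1/(4*(-7*(1 + 9*(-7)) + 22)) = -1/(4*(-7*(1 - 63) + 22)) = -1/(4*(-7*(-62) + 22)) = -1/(4*(434 + 22)) = -¼/456 = -¼*1/456 = -1/1824 ≈ -0.00054825)
m(39, -13) - O(7/Y) = 39 - (-40)*7/(-1/1824) = 39 - (-40)*7*(-1824) = 39 - (-40)*(-12768) = 39 - 1*510720 = 39 - 510720 = -510681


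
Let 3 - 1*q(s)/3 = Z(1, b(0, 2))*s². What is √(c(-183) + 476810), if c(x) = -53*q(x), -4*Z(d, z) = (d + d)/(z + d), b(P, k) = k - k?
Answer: I*√8744170/2 ≈ 1478.5*I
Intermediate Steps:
b(P, k) = 0
Z(d, z) = -d/(2*(d + z)) (Z(d, z) = -(d + d)/(4*(z + d)) = -2*d/(4*(d + z)) = -d/(2*(d + z)))
q(s) = 9 + 3*s²/2 (q(s) = 9 - 3*(-1*1/(2*1 + 2*0))*s² = 9 - 3*(-1*1/(2 + 0))*s² = 9 - 3*(-1*1/2)*s² = 9 - 3*(-1*1*½)*s² = 9 - (-3)*s²/2 = 9 + 3*s²/2)
c(x) = -477 - 159*x²/2 (c(x) = -53*(9 + 3*x²/2) = -477 - 159*x²/2)
√(c(-183) + 476810) = √((-477 - 159/2*(-183)²) + 476810) = √((-477 - 159/2*33489) + 476810) = √((-477 - 5324751/2) + 476810) = √(-5325705/2 + 476810) = √(-4372085/2) = I*√8744170/2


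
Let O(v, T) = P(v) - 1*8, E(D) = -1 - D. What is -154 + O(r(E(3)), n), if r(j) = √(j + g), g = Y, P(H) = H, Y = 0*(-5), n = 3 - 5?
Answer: -162 + 2*I ≈ -162.0 + 2.0*I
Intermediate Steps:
n = -2
Y = 0
g = 0
r(j) = √j (r(j) = √(j + 0) = √j)
O(v, T) = -8 + v (O(v, T) = v - 1*8 = v - 8 = -8 + v)
-154 + O(r(E(3)), n) = -154 + (-8 + √(-1 - 1*3)) = -154 + (-8 + √(-1 - 3)) = -154 + (-8 + √(-4)) = -154 + (-8 + 2*I) = -162 + 2*I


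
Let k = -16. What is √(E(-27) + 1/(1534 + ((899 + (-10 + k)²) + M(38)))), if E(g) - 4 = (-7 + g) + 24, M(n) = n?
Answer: I*√59418507/3147 ≈ 2.4494*I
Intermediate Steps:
E(g) = 21 + g (E(g) = 4 + ((-7 + g) + 24) = 4 + (17 + g) = 21 + g)
√(E(-27) + 1/(1534 + ((899 + (-10 + k)²) + M(38)))) = √((21 - 27) + 1/(1534 + ((899 + (-10 - 16)²) + 38))) = √(-6 + 1/(1534 + ((899 + (-26)²) + 38))) = √(-6 + 1/(1534 + ((899 + 676) + 38))) = √(-6 + 1/(1534 + (1575 + 38))) = √(-6 + 1/(1534 + 1613)) = √(-6 + 1/3147) = √(-18881/3147) = I*√59418507/3147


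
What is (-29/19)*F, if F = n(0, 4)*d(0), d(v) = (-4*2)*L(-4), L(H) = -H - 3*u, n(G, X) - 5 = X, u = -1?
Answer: 14616/19 ≈ 769.26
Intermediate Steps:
n(G, X) = 5 + X
L(H) = 3 - H (L(H) = -H - 3*(-1) = -H + 3 = 3 - H)
d(v) = -56 (d(v) = (-4*2)*(3 - 1*(-4)) = -8*(3 + 4) = -8*7 = -56)
F = -504 (F = (5 + 4)*(-56) = 9*(-56) = -504)
(-29/19)*F = -29/19*(-504) = 14616/19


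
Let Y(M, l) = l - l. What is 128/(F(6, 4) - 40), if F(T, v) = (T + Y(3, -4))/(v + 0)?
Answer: -256/77 ≈ -3.3247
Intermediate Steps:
Y(M, l) = 0
F(T, v) = T/v (F(T, v) = (T + 0)/(v + 0) = T/v)
128/(F(6, 4) - 40) = 128/(6/4 - 40) = 128/(6*(¼) - 40) = 128/(3/2 - 40) = 128/(-77/2) = 128*(-2/77) = -256/77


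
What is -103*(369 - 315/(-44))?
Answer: -1704753/44 ≈ -38744.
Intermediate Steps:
-103*(369 - 315/(-44)) = -103*(369 - 315*(-1/44)) = -103*(369 + 315/44) = -103*16551/44 = -1704753/44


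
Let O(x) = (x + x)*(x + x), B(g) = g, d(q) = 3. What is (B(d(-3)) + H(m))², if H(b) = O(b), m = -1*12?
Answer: 335241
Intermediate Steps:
m = -12
O(x) = 4*x² (O(x) = (2*x)*(2*x) = 4*x²)
H(b) = 4*b²
(B(d(-3)) + H(m))² = (3 + 4*(-12)²)² = (3 + 4*144)² = (3 + 576)² = 579² = 335241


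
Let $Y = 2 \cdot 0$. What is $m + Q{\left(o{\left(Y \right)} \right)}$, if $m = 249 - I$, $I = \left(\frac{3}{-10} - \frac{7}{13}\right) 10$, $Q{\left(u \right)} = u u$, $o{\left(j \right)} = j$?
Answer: $\frac{3346}{13} \approx 257.38$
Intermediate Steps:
$Y = 0$
$Q{\left(u \right)} = u^{2}$
$I = - \frac{109}{13}$ ($I = \left(3 \left(- \frac{1}{10}\right) - \frac{7}{13}\right) 10 = \left(- \frac{3}{10} - \frac{7}{13}\right) 10 = \left(- \frac{109}{130}\right) 10 = - \frac{109}{13} \approx -8.3846$)
$m = \frac{3346}{13}$ ($m = 249 - - \frac{109}{13} = 249 + \frac{109}{13} = \frac{3346}{13} \approx 257.38$)
$m + Q{\left(o{\left(Y \right)} \right)} = \frac{3346}{13} + 0^{2} = \frac{3346}{13} + 0 = \frac{3346}{13}$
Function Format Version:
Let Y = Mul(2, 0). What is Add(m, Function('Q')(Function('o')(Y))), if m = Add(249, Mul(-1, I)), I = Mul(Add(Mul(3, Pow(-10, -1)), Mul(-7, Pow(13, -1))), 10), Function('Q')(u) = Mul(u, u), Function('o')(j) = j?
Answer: Rational(3346, 13) ≈ 257.38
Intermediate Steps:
Y = 0
Function('Q')(u) = Pow(u, 2)
I = Rational(-109, 13) (I = Mul(Add(Mul(3, Rational(-1, 10)), Mul(-7, Rational(1, 13))), 10) = Mul(Add(Rational(-3, 10), Rational(-7, 13)), 10) = Mul(Rational(-109, 130), 10) = Rational(-109, 13) ≈ -8.3846)
m = Rational(3346, 13) (m = Add(249, Mul(-1, Rational(-109, 13))) = Add(249, Rational(109, 13)) = Rational(3346, 13) ≈ 257.38)
Add(m, Function('Q')(Function('o')(Y))) = Add(Rational(3346, 13), Pow(0, 2)) = Add(Rational(3346, 13), 0) = Rational(3346, 13)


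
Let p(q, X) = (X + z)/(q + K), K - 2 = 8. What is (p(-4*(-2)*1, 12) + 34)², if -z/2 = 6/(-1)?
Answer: 11236/9 ≈ 1248.4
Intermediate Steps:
K = 10 (K = 2 + 8 = 10)
z = 12 (z = -12/(-1) = -12*(-1) = -2*(-6) = 12)
p(q, X) = (12 + X)/(10 + q) (p(q, X) = (X + 12)/(q + 10) = (12 + X)/(10 + q))
(p(-4*(-2)*1, 12) + 34)² = ((12 + 12)/(10 - 4*(-2)*1) + 34)² = (24/(10 + 8*1) + 34)² = (24/(10 + 8) + 34)² = (24/18 + 34)² = ((1/18)*24 + 34)² = (4/3 + 34)² = (106/3)² = 11236/9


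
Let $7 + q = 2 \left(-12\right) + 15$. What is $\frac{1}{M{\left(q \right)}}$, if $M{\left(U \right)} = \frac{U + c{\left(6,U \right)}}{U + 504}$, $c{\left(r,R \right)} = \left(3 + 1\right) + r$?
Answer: $- \frac{244}{3} \approx -81.333$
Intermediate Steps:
$c{\left(r,R \right)} = 4 + r$
$q = -16$ ($q = -7 + \left(2 \left(-12\right) + 15\right) = -7 + \left(-24 + 15\right) = -7 - 9 = -16$)
$M{\left(U \right)} = \frac{10 + U}{504 + U}$ ($M{\left(U \right)} = \frac{U + \left(4 + 6\right)}{U + 504} = \frac{U + 10}{504 + U} = \frac{10 + U}{504 + U}$)
$\frac{1}{M{\left(q \right)}} = \frac{1}{\frac{1}{504 - 16} \left(10 - 16\right)} = \frac{1}{\frac{1}{488} \left(-6\right)} = \frac{1}{- \frac{3}{244}} = - \frac{244}{3}$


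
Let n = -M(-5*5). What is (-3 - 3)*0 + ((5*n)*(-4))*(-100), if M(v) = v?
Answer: 50000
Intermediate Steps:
n = 25 (n = -(-5)*5 = -1*(-25) = 25)
(-3 - 3)*0 + ((5*n)*(-4))*(-100) = (-3 - 3)*0 + ((5*25)*(-4))*(-100) = -6*0 + (125*(-4))*(-100) = 0 - 500*(-100) = 0 + 50000 = 50000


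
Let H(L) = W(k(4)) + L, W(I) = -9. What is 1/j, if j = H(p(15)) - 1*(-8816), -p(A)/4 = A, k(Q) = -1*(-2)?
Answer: 1/8747 ≈ 0.00011432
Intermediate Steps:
k(Q) = 2
p(A) = -4*A
H(L) = -9 + L
j = 8747 (j = (-9 - 4*15) - 1*(-8816) = (-9 - 60) + 8816 = -69 + 8816 = 8747)
1/j = 1/8747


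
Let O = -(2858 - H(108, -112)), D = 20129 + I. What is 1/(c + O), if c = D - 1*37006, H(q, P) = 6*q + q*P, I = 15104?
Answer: -1/16079 ≈ -6.2193e-5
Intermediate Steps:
H(q, P) = 6*q + P*q
D = 35233 (D = 20129 + 15104 = 35233)
O = -14306 (O = -(2858 - 108*(6 - 112)) = -(2858 - 108*(-106)) = -(2858 - 1*(-11448)) = -(2858 + 11448) = -1*14306 = -14306)
c = -1773 (c = 35233 - 1*37006 = 35233 - 37006 = -1773)
1/(c + O) = 1/(-1773 - 14306) = 1/(-16079) = -1/16079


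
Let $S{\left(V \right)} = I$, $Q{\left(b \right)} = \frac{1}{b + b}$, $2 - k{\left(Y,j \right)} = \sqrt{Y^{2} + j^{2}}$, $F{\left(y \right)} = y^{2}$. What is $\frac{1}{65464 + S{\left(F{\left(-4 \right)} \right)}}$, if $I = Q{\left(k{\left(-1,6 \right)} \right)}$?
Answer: $\frac{8641244}{565690135359} + \frac{2 \sqrt{37}}{565690135359} \approx 1.5276 \cdot 10^{-5}$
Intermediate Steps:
$k{\left(Y,j \right)} = 2 - \sqrt{Y^{2} + j^{2}}$
$Q{\left(b \right)} = \frac{1}{2 b}$
$I = \frac{1}{2 \left(2 - \sqrt{37}\right)}$ ($I = \frac{1}{2 \left(2 - \sqrt{\left(-1\right)^{2} + 6^{2}}\right)} = \frac{1}{2 \left(2 - \sqrt{1 + 36}\right)} = \frac{1}{2 \left(2 - \sqrt{37}\right)} \approx -0.12247$)
$S{\left(V \right)} = - \frac{1}{33} - \frac{\sqrt{37}}{66}$
$\frac{1}{65464 + S{\left(F{\left(-4 \right)} \right)}} = \frac{1}{65464 - \left(\frac{1}{33} + \frac{\sqrt{37}}{66}\right)} = \frac{1}{\frac{2160311}{33} - \frac{\sqrt{37}}{66}}$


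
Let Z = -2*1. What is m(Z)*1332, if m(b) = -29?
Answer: -38628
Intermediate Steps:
Z = -2
m(Z)*1332 = -29*1332 = -38628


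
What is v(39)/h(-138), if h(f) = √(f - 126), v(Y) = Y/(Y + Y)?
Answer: -I*√66/264 ≈ -0.030773*I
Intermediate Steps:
v(Y) = ½ (v(Y) = Y/((2*Y)) = Y*(1/(2*Y)) = ½)
h(f) = √(-126 + f)
v(39)/h(-138) = 1/(2*(√(-126 - 138))) = 1/(2*(√(-264))) = 1/(2*((2*I*√66))) = (-I*√66/132)/2 = -I*√66/264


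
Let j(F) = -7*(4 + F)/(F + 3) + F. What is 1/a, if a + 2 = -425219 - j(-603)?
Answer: -600/254766607 ≈ -2.3551e-6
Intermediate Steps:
j(F) = F - 7*(4 + F)/(3 + F) (j(F) = -7*(4 + F)/(3 + F) + F = F - 7*(4 + F)/(3 + F))
a = -254766607/600 (a = -2 + (-425219 - (-28 + (-603)² - 4*(-603))/(3 - 603)) = -2 + (-425219 - (-28 + 363609 + 2412)/(-600)) = -2 + (-425219 - (-1)*365993/600) = -2 + (-425219 - 1*(-365993/600)) = -2 + (-425219 + 365993/600) = -2 - 254765407/600 = -254766607/600 ≈ -4.2461e+5)
1/a = 1/(-254766607/600) = -600/254766607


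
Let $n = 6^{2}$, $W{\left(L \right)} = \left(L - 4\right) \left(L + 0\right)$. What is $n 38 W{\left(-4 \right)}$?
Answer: $43776$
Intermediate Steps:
$W{\left(L \right)} = L \left(-4 + L\right)$ ($W{\left(L \right)} = \left(L - 4\right) L = \left(-4 + L\right) L = L \left(-4 + L\right)$)
$n = 36$
$n 38 W{\left(-4 \right)} = 36 \cdot 38 \left(- 4 \left(-4 - 4\right)\right) = 1368 \left(\left(-4\right) \left(-8\right)\right) = 1368 \cdot 32 = 43776$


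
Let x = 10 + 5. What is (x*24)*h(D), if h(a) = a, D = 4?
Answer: 1440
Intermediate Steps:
x = 15
(x*24)*h(D) = (15*24)*4 = 360*4 = 1440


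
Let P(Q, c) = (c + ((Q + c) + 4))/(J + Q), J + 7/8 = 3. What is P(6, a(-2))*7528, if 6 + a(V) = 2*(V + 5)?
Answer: 120448/13 ≈ 9265.2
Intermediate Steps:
J = 17/8 (J = -7/8 + 3 = 17/8 ≈ 2.1250)
a(V) = 4 + 2*V (a(V) = -6 + 2*(V + 5) = -6 + 2*(5 + V) = -6 + (10 + 2*V) = 4 + 2*V)
P(Q, c) = (4 + Q + 2*c)/(17/8 + Q) (P(Q, c) = (c + ((Q + c) + 4))/(17/8 + Q) = (c + (4 + Q + c))/(17/8 + Q) = (4 + Q + 2*c)/(17/8 + Q))
P(6, a(-2))*7528 = (8*(4 + 6 + 2*(4 + 2*(-2)))/(17 + 8*6))*7528 = (8*(4 + 6 + 2*(4 - 4))/(17 + 48))*7528 = (8*(4 + 6 + 2*0)/65)*7528 = (8*(1/65)*(4 + 6 + 0))*7528 = (8*(1/65)*10)*7528 = (16/13)*7528 = 120448/13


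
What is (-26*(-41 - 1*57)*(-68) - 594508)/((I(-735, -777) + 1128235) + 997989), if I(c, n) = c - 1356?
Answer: -767772/2124133 ≈ -0.36145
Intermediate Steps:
I(c, n) = -1356 + c
(-26*(-41 - 1*57)*(-68) - 594508)/((I(-735, -777) + 1128235) + 997989) = (-26*(-41 - 1*57)*(-68) - 594508)/(((-1356 - 735) + 1128235) + 997989) = (-26*(-41 - 57)*(-68) - 594508)/((-2091 + 1128235) + 997989) = (-26*(-98)*(-68) - 594508)/(1126144 + 997989) = (2548*(-68) - 594508)/2124133 = (-173264 - 594508)*(1/2124133) = -767772*1/2124133 = -767772/2124133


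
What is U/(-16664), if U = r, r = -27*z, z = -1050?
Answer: -14175/8332 ≈ -1.7013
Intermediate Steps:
r = 28350 (r = -27*(-1050) = 28350)
U = 28350
U/(-16664) = 28350/(-16664) = 28350*(-1/16664) = -14175/8332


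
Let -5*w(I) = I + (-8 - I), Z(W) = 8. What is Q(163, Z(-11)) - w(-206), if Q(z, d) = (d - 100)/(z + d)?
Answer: -1828/855 ≈ -2.1380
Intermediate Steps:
Q(z, d) = (-100 + d)/(d + z)
w(I) = 8/5 (w(I) = -(I + (-8 - I))/5 = -⅕*(-8) = 8/5)
Q(163, Z(-11)) - w(-206) = (-100 + 8)/(8 + 163) - 1*8/5 = -92/171 - 8/5 = -1828/855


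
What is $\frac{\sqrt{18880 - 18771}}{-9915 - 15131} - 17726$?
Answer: $-17726 - \frac{\sqrt{109}}{25046} \approx -17726.0$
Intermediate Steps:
$\frac{\sqrt{18880 - 18771}}{-9915 - 15131} - 17726 = \frac{\sqrt{109}}{-9915 - 15131} - 17726 = \frac{\sqrt{109}}{-25046} - 17726 = \sqrt{109} \left(- \frac{1}{25046}\right) - 17726 = - \frac{\sqrt{109}}{25046} - 17726 = -17726 - \frac{\sqrt{109}}{25046}$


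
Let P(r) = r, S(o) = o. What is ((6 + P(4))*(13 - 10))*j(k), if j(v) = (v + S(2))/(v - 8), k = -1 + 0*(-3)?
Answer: -10/3 ≈ -3.3333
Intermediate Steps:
k = -1 (k = -1 + 0 = -1)
j(v) = (2 + v)/(-8 + v) (j(v) = (v + 2)/(v - 8) = (2 + v)/(-8 + v))
((6 + P(4))*(13 - 10))*j(k) = ((6 + 4)*(13 - 10))*((2 - 1)/(-8 - 1)) = (10*3)*(1/(-9)) = 30*(-⅑*1) = 30*(-⅑) = -10/3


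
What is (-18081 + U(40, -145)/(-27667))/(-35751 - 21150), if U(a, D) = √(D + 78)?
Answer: 6027/18967 + I*√67/1574279967 ≈ 0.31776 + 5.1994e-9*I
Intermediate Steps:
U(a, D) = √(78 + D)
(-18081 + U(40, -145)/(-27667))/(-35751 - 21150) = (-18081 + √(78 - 145)/(-27667))/(-35751 - 21150) = (-18081 + √(-67)*(-1/27667))/(-56901) = (-18081 + (I*√67)*(-1/27667))*(-1/56901) = (-18081 - I*√67/27667)*(-1/56901) = 6027/18967 + I*√67/1574279967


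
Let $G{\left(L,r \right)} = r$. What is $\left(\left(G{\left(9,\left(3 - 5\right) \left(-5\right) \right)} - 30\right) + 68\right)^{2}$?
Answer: $2304$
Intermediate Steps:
$\left(\left(G{\left(9,\left(3 - 5\right) \left(-5\right) \right)} - 30\right) + 68\right)^{2} = \left(\left(\left(3 - 5\right) \left(-5\right) - 30\right) + 68\right)^{2} = \left(\left(\left(-2\right) \left(-5\right) - 30\right) + 68\right)^{2} = \left(\left(10 - 30\right) + 68\right)^{2} = \left(-20 + 68\right)^{2} = 48^{2} = 2304$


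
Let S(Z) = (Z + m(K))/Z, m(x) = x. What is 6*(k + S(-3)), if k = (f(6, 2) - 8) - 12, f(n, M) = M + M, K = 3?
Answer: -96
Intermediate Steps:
f(n, M) = 2*M
k = -16 (k = (2*2 - 8) - 12 = (4 - 8) - 12 = -4 - 12 = -16)
S(Z) = (3 + Z)/Z (S(Z) = (Z + 3)/Z = (3 + Z)/Z)
6*(k + S(-3)) = 6*(-16 + (3 - 3)/(-3)) = 6*(-16 - 1/3*0) = 6*(-16 + 0) = 6*(-16) = -96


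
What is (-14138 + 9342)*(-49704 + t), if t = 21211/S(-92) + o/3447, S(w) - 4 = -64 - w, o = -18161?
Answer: 6486610204349/27576 ≈ 2.3523e+8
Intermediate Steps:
S(w) = -60 - w (S(w) = 4 + (-64 - w) = -60 - w)
t = 72533165/110304 (t = 21211/(-60 - 1*(-92)) - 18161/3447 = 21211/(-60 + 92) - 18161*1/3447 = 21211/32 - 18161/3447 = 72533165/110304 ≈ 657.58)
(-14138 + 9342)*(-49704 + t) = (-14138 + 9342)*(-49704 + 72533165/110304) = -4796*(-5410016851/110304) = 6486610204349/27576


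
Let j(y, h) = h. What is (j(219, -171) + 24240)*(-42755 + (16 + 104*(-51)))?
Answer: -1156346967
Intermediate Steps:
(j(219, -171) + 24240)*(-42755 + (16 + 104*(-51))) = (-171 + 24240)*(-42755 + (16 + 104*(-51))) = 24069*(-42755 + (16 - 5304)) = 24069*(-42755 - 5288) = 24069*(-48043) = -1156346967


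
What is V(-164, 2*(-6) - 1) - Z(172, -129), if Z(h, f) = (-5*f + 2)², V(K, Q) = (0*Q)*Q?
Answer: -418609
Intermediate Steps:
V(K, Q) = 0 (V(K, Q) = 0*Q = 0)
Z(h, f) = (2 - 5*f)²
V(-164, 2*(-6) - 1) - Z(172, -129) = 0 - (-2 + 5*(-129))² = 0 - (-2 - 645)² = 0 - 1*(-647)² = 0 - 1*418609 = 0 - 418609 = -418609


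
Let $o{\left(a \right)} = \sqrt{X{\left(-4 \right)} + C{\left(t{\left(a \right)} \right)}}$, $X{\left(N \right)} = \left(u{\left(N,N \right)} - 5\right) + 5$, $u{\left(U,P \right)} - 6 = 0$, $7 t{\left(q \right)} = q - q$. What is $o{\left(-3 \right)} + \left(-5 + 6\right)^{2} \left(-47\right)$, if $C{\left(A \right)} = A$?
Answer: $-47 + \sqrt{6} \approx -44.551$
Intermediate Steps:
$t{\left(q \right)} = 0$ ($t{\left(q \right)} = \frac{q - q}{7} = \frac{1}{7} \cdot 0 = 0$)
$u{\left(U,P \right)} = 6$ ($u{\left(U,P \right)} = 6 + 0 = 6$)
$X{\left(N \right)} = 6$ ($X{\left(N \right)} = \left(6 - 5\right) + 5 = 1 + 5 = 6$)
$o{\left(a \right)} = \sqrt{6}$ ($o{\left(a \right)} = \sqrt{6 + 0} = \sqrt{6}$)
$o{\left(-3 \right)} + \left(-5 + 6\right)^{2} \left(-47\right) = \sqrt{6} + \left(-5 + 6\right)^{2} \left(-47\right) = \sqrt{6} + 1^{2} \left(-47\right) = \sqrt{6} + 1 \left(-47\right) = \sqrt{6} - 47 = -47 + \sqrt{6}$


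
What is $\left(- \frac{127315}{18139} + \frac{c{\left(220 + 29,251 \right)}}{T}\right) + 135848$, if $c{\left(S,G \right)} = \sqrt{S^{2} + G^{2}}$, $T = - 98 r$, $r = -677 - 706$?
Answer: $\frac{2464019557}{18139} + \frac{\sqrt{125002}}{135534} \approx 1.3584 \cdot 10^{5}$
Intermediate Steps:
$r = -1383$ ($r = -677 - 706 = -1383$)
$T = 135534$ ($T = \left(-98\right) \left(-1383\right) = 135534$)
$c{\left(S,G \right)} = \sqrt{G^{2} + S^{2}}$
$\left(- \frac{127315}{18139} + \frac{c{\left(220 + 29,251 \right)}}{T}\right) + 135848 = \left(- \frac{127315}{18139} + \frac{\sqrt{251^{2} + \left(220 + 29\right)^{2}}}{135534}\right) + 135848 = \left(\left(-127315\right) \frac{1}{18139} + \sqrt{63001 + 249^{2}} \cdot \frac{1}{135534}\right) + 135848 = \left(- \frac{127315}{18139} + \sqrt{63001 + 62001} \cdot \frac{1}{135534}\right) + 135848 = \left(- \frac{127315}{18139} + \sqrt{125002} \cdot \frac{1}{135534}\right) + 135848 = \left(- \frac{127315}{18139} + \frac{\sqrt{125002}}{135534}\right) + 135848 = \frac{2464019557}{18139} + \frac{\sqrt{125002}}{135534}$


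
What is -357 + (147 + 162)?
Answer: -48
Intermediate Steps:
-357 + (147 + 162) = -357 + 309 = -48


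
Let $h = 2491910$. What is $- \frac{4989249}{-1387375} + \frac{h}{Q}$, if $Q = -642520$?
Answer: $- \frac{25152136877}{89141618500} \approx -0.28216$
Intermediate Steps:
$- \frac{4989249}{-1387375} + \frac{h}{Q} = - \frac{4989249}{-1387375} + \frac{2491910}{-642520} = \left(-4989249\right) \left(- \frac{1}{1387375}\right) + 2491910 \left(- \frac{1}{642520}\right) = \frac{4989249}{1387375} - \frac{249191}{64252} = - \frac{25152136877}{89141618500}$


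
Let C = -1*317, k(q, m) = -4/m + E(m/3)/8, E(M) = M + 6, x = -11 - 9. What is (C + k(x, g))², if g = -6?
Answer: 3591025/36 ≈ 99751.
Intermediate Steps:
x = -20
E(M) = 6 + M
k(q, m) = ¾ - 4/m + m/24 (k(q, m) = -4/m + (6 + m/3)/8 = -4/m + (6 + m*(⅓))*(⅛) = -4/m + (6 + m/3)*(⅛) = -4/m + (¾ + m/24) = ¾ - 4/m + m/24)
C = -317
(C + k(x, g))² = (-317 + (1/24)*(-96 - 6*(18 - 6))/(-6))² = (-317 + (1/24)*(-⅙)*(-96 - 6*12))² = (-317 + (1/24)*(-⅙)*(-96 - 72))² = (-317 + (1/24)*(-⅙)*(-168))² = (-317 + 7/6)² = (-1895/6)² = 3591025/36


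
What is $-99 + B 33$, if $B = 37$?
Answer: $1122$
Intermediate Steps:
$-99 + B 33 = -99 + 37 \cdot 33 = -99 + 1221 = 1122$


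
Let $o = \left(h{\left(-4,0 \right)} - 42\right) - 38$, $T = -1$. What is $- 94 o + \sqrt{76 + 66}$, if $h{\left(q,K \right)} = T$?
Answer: $7614 + \sqrt{142} \approx 7625.9$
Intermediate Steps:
$h{\left(q,K \right)} = -1$
$o = -81$ ($o = \left(-1 - 42\right) - 38 = -43 - 38 = -81$)
$- 94 o + \sqrt{76 + 66} = \left(-94\right) \left(-81\right) + \sqrt{76 + 66} = 7614 + \sqrt{142}$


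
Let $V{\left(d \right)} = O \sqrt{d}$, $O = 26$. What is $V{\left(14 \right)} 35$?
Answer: $910 \sqrt{14} \approx 3404.9$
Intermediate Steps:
$V{\left(d \right)} = 26 \sqrt{d}$
$V{\left(14 \right)} 35 = 26 \sqrt{14} \cdot 35 = 910 \sqrt{14}$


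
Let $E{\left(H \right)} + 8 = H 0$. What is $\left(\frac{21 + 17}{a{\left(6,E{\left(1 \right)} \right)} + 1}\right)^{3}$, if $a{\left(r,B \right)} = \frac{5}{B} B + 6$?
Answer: $\frac{6859}{216} \approx 31.755$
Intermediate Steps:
$E{\left(H \right)} = -8$ ($E{\left(H \right)} = -8 + H 0 = -8 + 0 = -8$)
$a{\left(r,B \right)} = 11$ ($a{\left(r,B \right)} = 5 + 6 = 11$)
$\left(\frac{21 + 17}{a{\left(6,E{\left(1 \right)} \right)} + 1}\right)^{3} = \left(\frac{21 + 17}{11 + 1}\right)^{3} = \left(\frac{38}{12}\right)^{3} = \left(38 \cdot \frac{1}{12}\right)^{3} = \left(\frac{19}{6}\right)^{3} = \frac{6859}{216}$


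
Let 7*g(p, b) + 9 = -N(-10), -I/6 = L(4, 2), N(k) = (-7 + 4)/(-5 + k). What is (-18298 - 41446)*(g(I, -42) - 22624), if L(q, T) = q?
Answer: 47310437184/35 ≈ 1.3517e+9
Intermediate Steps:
N(k) = -3/(-5 + k)
I = -24 (I = -6*4 = -24)
g(p, b) = -46/35 (g(p, b) = -9/7 + (-(-3)/(-5 - 10))/7 = -9/7 + (-(-3)/(-15))/7 = -9/7 + (-(-3)*(-1)/15)/7 = -9/7 + (-1*⅕)/7 = -9/7 + (⅐)*(-⅕) = -9/7 - 1/35 = -46/35)
(-18298 - 41446)*(g(I, -42) - 22624) = (-18298 - 41446)*(-46/35 - 22624) = -59744*(-791886/35) = 47310437184/35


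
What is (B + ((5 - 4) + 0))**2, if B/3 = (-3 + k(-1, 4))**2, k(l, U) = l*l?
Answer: 169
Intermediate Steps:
k(l, U) = l**2
B = 12 (B = 3*(-3 + (-1)**2)**2 = 3*(-3 + 1)**2 = 3*(-2)**2 = 3*4 = 12)
(B + ((5 - 4) + 0))**2 = (12 + ((5 - 4) + 0))**2 = (12 + (1 + 0))**2 = (12 + 1)**2 = 13**2 = 169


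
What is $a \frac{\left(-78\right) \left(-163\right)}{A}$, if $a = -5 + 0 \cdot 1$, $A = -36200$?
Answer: $\frac{6357}{3620} \approx 1.7561$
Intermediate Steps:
$a = -5$ ($a = -5 + 0 = -5$)
$a \frac{\left(-78\right) \left(-163\right)}{A} = - 5 \frac{\left(-78\right) \left(-163\right)}{-36200} = - 5 \cdot 12714 \left(- \frac{1}{36200}\right) = \left(-5\right) \left(- \frac{6357}{18100}\right) = \frac{6357}{3620}$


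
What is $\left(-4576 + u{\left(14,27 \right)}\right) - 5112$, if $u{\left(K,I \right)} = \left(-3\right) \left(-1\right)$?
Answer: $-9685$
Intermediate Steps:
$u{\left(K,I \right)} = 3$
$\left(-4576 + u{\left(14,27 \right)}\right) - 5112 = \left(-4576 + 3\right) - 5112 = -4573 - 5112 = -9685$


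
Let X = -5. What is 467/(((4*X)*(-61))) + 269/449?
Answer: 537863/547780 ≈ 0.98190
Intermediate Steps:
467/(((4*X)*(-61))) + 269/449 = 467/(((4*(-5))*(-61))) + 269/449 = 467/((-20*(-61))) + 269*(1/449) = 467/1220 + 269/449 = 537863/547780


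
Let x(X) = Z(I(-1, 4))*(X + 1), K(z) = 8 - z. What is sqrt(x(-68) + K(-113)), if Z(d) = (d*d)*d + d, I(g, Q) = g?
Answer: sqrt(255) ≈ 15.969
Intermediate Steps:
Z(d) = d + d**3 (Z(d) = d**2*d + d = d**3 + d = d + d**3)
x(X) = -2 - 2*X (x(X) = (-1 + (-1)**3)*(X + 1) = (-1 - 1)*(1 + X) = -2*(1 + X) = -2 - 2*X)
sqrt(x(-68) + K(-113)) = sqrt((-2 - 2*(-68)) + (8 - 1*(-113))) = sqrt((-2 + 136) + (8 + 113)) = sqrt(134 + 121) = sqrt(255)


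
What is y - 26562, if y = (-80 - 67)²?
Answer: -4953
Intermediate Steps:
y = 21609 (y = (-147)² = 21609)
y - 26562 = 21609 - 26562 = -4953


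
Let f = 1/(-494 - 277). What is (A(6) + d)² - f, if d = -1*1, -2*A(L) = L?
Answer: 12337/771 ≈ 16.001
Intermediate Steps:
A(L) = -L/2
d = -1
f = -1/771 (f = 1/(-771) = -1/771 ≈ -0.0012970)
(A(6) + d)² - f = (-½*6 - 1)² - 1*(-1/771) = (-3 - 1)² + 1/771 = (-4)² + 1/771 = 16 + 1/771 = 12337/771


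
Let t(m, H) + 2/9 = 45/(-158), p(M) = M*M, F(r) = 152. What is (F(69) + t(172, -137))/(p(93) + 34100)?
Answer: 215423/60789078 ≈ 0.0035438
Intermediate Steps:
p(M) = M**2
t(m, H) = -721/1422 (t(m, H) = -2/9 + 45/(-158) = -2/9 + 45*(-1/158) = -2/9 - 45/158 = -721/1422)
(F(69) + t(172, -137))/(p(93) + 34100) = (152 - 721/1422)/(93**2 + 34100) = 215423/(1422*(8649 + 34100)) = (215423/1422)/42749 = (215423/1422)*(1/42749) = 215423/60789078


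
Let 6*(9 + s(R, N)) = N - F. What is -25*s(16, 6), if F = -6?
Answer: 175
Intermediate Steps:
s(R, N) = -8 + N/6 (s(R, N) = -9 + (N - 1*(-6))/6 = -9 + (N + 6)/6 = -9 + (6 + N)/6 = -9 + (1 + N/6) = -8 + N/6)
-25*s(16, 6) = -25*(-8 + (⅙)*6) = -25*(-8 + 1) = -25*(-7) = 175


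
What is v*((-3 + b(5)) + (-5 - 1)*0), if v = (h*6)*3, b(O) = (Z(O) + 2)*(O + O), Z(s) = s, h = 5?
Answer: 6030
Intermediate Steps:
b(O) = 2*O*(2 + O) (b(O) = (O + 2)*(O + O) = (2 + O)*(2*O) = 2*O*(2 + O))
v = 90 (v = (5*6)*3 = 30*3 = 90)
v*((-3 + b(5)) + (-5 - 1)*0) = 90*((-3 + 2*5*(2 + 5)) + (-5 - 1)*0) = 90*((-3 + 2*5*7) - 6*0) = 90*((-3 + 70) + 0) = 90*(67 + 0) = 90*67 = 6030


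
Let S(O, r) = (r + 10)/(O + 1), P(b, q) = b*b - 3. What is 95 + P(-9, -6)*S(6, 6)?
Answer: 1913/7 ≈ 273.29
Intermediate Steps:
P(b, q) = -3 + b² (P(b, q) = b² - 3 = -3 + b²)
S(O, r) = (10 + r)/(1 + O)
95 + P(-9, -6)*S(6, 6) = 95 + (-3 + (-9)²)*((10 + 6)/(1 + 6)) = 95 + (-3 + 81)*(16/7) = 95 + 78*((⅐)*16) = 95 + 78*(16/7) = 95 + 1248/7 = 1913/7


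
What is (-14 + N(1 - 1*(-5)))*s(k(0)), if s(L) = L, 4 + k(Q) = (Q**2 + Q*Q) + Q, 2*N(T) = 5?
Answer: 46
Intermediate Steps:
N(T) = 5/2 (N(T) = (1/2)*5 = 5/2)
k(Q) = -4 + Q + 2*Q**2 (k(Q) = -4 + ((Q**2 + Q*Q) + Q) = -4 + ((Q**2 + Q**2) + Q) = -4 + (2*Q**2 + Q) = -4 + (Q + 2*Q**2) = -4 + Q + 2*Q**2)
(-14 + N(1 - 1*(-5)))*s(k(0)) = (-14 + 5/2)*(-4 + 0 + 2*0**2) = -23*(-4 + 0 + 2*0)/2 = -23*(-4 + 0 + 0)/2 = -23/2*(-4) = 46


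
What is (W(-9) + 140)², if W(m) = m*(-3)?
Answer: 27889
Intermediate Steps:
W(m) = -3*m
(W(-9) + 140)² = (-3*(-9) + 140)² = (27 + 140)² = 167² = 27889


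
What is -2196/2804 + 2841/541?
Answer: 1694532/379241 ≈ 4.4682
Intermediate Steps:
-2196/2804 + 2841/541 = -2196*1/2804 + 2841*(1/541) = -549/701 + 2841/541 = 1694532/379241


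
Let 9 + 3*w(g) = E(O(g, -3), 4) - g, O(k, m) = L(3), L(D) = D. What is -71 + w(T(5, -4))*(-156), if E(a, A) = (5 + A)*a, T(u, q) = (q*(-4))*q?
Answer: -4335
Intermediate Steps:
O(k, m) = 3
T(u, q) = -4*q**2 (T(u, q) = (-4*q)*q = -4*q**2)
E(a, A) = a*(5 + A)
w(g) = 6 - g/3 (w(g) = -3 + (3*(5 + 4) - g)/3 = -3 + (3*9 - g)/3 = -3 + (27 - g)/3 = -3 + (9 - g/3) = 6 - g/3)
-71 + w(T(5, -4))*(-156) = -71 + (6 - (-4)*(-4)**2/3)*(-156) = -71 + (6 - (-4)*16/3)*(-156) = -71 + (6 - 1/3*(-64))*(-156) = -71 + (6 + 64/3)*(-156) = -71 + (82/3)*(-156) = -71 - 4264 = -4335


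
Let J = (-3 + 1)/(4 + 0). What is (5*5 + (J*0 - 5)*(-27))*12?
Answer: 1920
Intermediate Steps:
J = -½ (J = -2/4 = -2*¼ = -½ ≈ -0.50000)
(5*5 + (J*0 - 5)*(-27))*12 = (5*5 + (-½*0 - 5)*(-27))*12 = (25 + (0 - 5)*(-27))*12 = (25 - 5*(-27))*12 = (25 + 135)*12 = 160*12 = 1920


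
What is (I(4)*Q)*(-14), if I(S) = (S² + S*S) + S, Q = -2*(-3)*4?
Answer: -12096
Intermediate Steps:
Q = 24 (Q = 6*4 = 24)
I(S) = S + 2*S² (I(S) = (S² + S²) + S = 2*S² + S = S + 2*S²)
(I(4)*Q)*(-14) = ((4*(1 + 2*4))*24)*(-14) = ((4*(1 + 8))*24)*(-14) = ((4*9)*24)*(-14) = (36*24)*(-14) = 864*(-14) = -12096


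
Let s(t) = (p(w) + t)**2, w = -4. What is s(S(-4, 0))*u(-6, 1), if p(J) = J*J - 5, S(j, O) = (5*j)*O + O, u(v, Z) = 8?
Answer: 968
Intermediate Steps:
S(j, O) = O + 5*O*j (S(j, O) = 5*O*j + O = O + 5*O*j)
p(J) = -5 + J**2 (p(J) = J**2 - 5 = -5 + J**2)
s(t) = (11 + t)**2 (s(t) = ((-5 + (-4)**2) + t)**2 = ((-5 + 16) + t)**2 = (11 + t)**2)
s(S(-4, 0))*u(-6, 1) = (11 + 0*(1 + 5*(-4)))**2*8 = (11 + 0*(1 - 20))**2*8 = (11 + 0*(-19))**2*8 = (11 + 0)**2*8 = 11**2*8 = 121*8 = 968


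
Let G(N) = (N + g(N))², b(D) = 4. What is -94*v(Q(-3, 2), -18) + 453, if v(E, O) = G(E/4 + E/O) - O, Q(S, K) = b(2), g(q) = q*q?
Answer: -9308215/6561 ≈ -1418.7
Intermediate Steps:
g(q) = q²
Q(S, K) = 4
G(N) = (N + N²)²
v(E, O) = -O + (E/4 + E/O)²*(1 + E/4 + E/O)² (v(E, O) = (E/4 + E/O)²*(1 + (E/4 + E/O))² - O = (E/4 + E/O)²*(1 + E/4 + E/O)² - O = -O + (E/4 + E/O)²*(1 + E/4 + E/O)²)
-94*v(Q(-3, 2), -18) + 453 = -94*(-1*(-18)⁵ + (1/256)*4²*(4 - 18)²*(4*(-18) + 4*(4 - 18))²)/(-18)⁴ + 453 = -47*(-1*(-1889568) + (1/256)*16*(-14)²*(-72 + 4*(-14))²)/52488 + 453 = -47*(1889568 + (1/256)*16*196*(-72 - 56)²)/52488 + 453 = -47*(1889568 + (1/256)*16*196*(-128)²)/52488 + 453 = -47*(1889568 + (1/256)*16*196*16384)/52488 + 453 = -47*(1889568 + 200704)/52488 + 453 = -47*2090272/52488 + 453 = -94*130642/6561 + 453 = -12280348/6561 + 453 = -9308215/6561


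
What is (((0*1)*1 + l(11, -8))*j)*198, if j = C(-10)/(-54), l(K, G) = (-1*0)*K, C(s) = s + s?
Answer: 0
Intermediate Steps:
C(s) = 2*s
l(K, G) = 0 (l(K, G) = 0*K = 0)
j = 10/27 (j = (2*(-10))/(-54) = -20*(-1/54) = 10/27 ≈ 0.37037)
(((0*1)*1 + l(11, -8))*j)*198 = (((0*1)*1 + 0)*(10/27))*198 = ((0*1 + 0)*(10/27))*198 = ((0 + 0)*(10/27))*198 = (0*(10/27))*198 = 0*198 = 0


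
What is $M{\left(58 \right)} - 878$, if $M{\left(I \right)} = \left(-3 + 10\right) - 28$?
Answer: $-899$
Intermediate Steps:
$M{\left(I \right)} = -21$ ($M{\left(I \right)} = 7 - 28 = -21$)
$M{\left(58 \right)} - 878 = -21 - 878 = -899$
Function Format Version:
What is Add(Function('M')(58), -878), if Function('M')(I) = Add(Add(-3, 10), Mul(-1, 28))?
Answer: -899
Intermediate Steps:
Function('M')(I) = -21 (Function('M')(I) = Add(7, -28) = -21)
Add(Function('M')(58), -878) = Add(-21, -878) = -899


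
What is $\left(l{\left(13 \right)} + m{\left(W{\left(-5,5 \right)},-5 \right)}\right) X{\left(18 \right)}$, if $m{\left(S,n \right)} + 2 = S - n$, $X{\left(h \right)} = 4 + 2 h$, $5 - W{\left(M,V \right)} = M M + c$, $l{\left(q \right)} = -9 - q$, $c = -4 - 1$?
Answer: $-1360$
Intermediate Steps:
$c = -5$ ($c = -4 - 1 = -5$)
$W{\left(M,V \right)} = 10 - M^{2}$ ($W{\left(M,V \right)} = 5 - \left(M M - 5\right) = 5 - \left(M^{2} - 5\right) = 5 - \left(-5 + M^{2}\right) = 10 - M^{2}$)
$m{\left(S,n \right)} = -2 + S - n$ ($m{\left(S,n \right)} = -2 + \left(S - n\right) = -2 + S - n$)
$\left(l{\left(13 \right)} + m{\left(W{\left(-5,5 \right)},-5 \right)}\right) X{\left(18 \right)} = \left(\left(-9 - 13\right) - 12\right) \left(4 + 2 \cdot 18\right) = \left(\left(-9 - 13\right) + \left(-2 + \left(10 - 25\right) + 5\right)\right) \left(4 + 36\right) = \left(-22 + \left(-2 + \left(10 - 25\right) + 5\right)\right) 40 = \left(-22 - 12\right) 40 = \left(-34\right) 40 = -1360$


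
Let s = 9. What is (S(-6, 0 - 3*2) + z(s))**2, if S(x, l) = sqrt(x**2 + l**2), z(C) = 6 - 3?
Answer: 81 + 36*sqrt(2) ≈ 131.91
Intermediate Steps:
z(C) = 3
S(x, l) = sqrt(l**2 + x**2)
(S(-6, 0 - 3*2) + z(s))**2 = (sqrt((0 - 3*2)**2 + (-6)**2) + 3)**2 = (sqrt((0 - 6)**2 + 36) + 3)**2 = (sqrt((-6)**2 + 36) + 3)**2 = (sqrt(36 + 36) + 3)**2 = (sqrt(72) + 3)**2 = (6*sqrt(2) + 3)**2 = (3 + 6*sqrt(2))**2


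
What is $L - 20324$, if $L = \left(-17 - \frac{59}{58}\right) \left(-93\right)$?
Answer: $- \frac{1081607}{58} \approx -18648.0$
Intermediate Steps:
$L = \frac{97185}{58}$ ($L = \left(-17 - \frac{59}{58}\right) \left(-93\right) = \left(- \frac{1045}{58}\right) \left(-93\right) = \frac{97185}{58} \approx 1675.6$)
$L - 20324 = \frac{97185}{58} - 20324 = - \frac{1081607}{58}$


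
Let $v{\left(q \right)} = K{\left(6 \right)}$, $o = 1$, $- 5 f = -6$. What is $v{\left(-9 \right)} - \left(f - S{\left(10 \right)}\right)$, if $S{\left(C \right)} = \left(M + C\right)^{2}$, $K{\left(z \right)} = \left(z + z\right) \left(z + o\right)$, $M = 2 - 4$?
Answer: $\frac{734}{5} \approx 146.8$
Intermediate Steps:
$f = \frac{6}{5}$ ($f = \left(- \frac{1}{5}\right) \left(-6\right) = \frac{6}{5} \approx 1.2$)
$M = -2$ ($M = 2 - 4 = -2$)
$K{\left(z \right)} = 2 z \left(1 + z\right)$ ($K{\left(z \right)} = \left(z + z\right) \left(z + 1\right) = 2 z \left(1 + z\right)$)
$S{\left(C \right)} = \left(-2 + C\right)^{2}$
$v{\left(q \right)} = 84$ ($v{\left(q \right)} = 2 \cdot 6 \left(1 + 6\right) = 2 \cdot 6 \cdot 7 = 84$)
$v{\left(-9 \right)} - \left(f - S{\left(10 \right)}\right) = 84 + \left(\left(-2 + 10\right)^{2} - \frac{6}{5}\right) = 84 - \left(\frac{6}{5} - 8^{2}\right) = 84 + \left(64 - \frac{6}{5}\right) = 84 + \frac{314}{5} = \frac{734}{5}$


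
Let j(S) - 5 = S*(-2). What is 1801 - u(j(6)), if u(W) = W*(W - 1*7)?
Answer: 1703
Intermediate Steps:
j(S) = 5 - 2*S (j(S) = 5 + S*(-2) = 5 - 2*S)
u(W) = W*(-7 + W) (u(W) = W*(W - 7) = W*(-7 + W))
1801 - u(j(6)) = 1801 - (5 - 2*6)*(-7 + (5 - 2*6)) = 1801 - (5 - 12)*(-7 + (5 - 12)) = 1801 - (-7)*(-7 - 7) = 1801 - (-7)*(-14) = 1801 - 1*98 = 1801 - 98 = 1703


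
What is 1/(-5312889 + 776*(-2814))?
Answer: -1/7496553 ≈ -1.3339e-7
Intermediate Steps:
1/(-5312889 + 776*(-2814)) = 1/(-5312889 - 2183664) = 1/(-7496553) = -1/7496553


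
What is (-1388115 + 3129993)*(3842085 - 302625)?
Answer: 6165307505880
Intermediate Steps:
(-1388115 + 3129993)*(3842085 - 302625) = 1741878*3539460 = 6165307505880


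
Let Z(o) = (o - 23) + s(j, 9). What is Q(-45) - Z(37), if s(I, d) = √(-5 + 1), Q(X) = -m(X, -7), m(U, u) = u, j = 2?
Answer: -7 - 2*I ≈ -7.0 - 2.0*I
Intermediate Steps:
Q(X) = 7 (Q(X) = -1*(-7) = 7)
s(I, d) = 2*I (s(I, d) = √(-4) = 2*I)
Z(o) = -23 + o + 2*I (Z(o) = (o - 23) + 2*I = (-23 + o) + 2*I = -23 + o + 2*I)
Q(-45) - Z(37) = 7 - (-23 + 37 + 2*I) = 7 - (14 + 2*I) = 7 + (-14 - 2*I) = -7 - 2*I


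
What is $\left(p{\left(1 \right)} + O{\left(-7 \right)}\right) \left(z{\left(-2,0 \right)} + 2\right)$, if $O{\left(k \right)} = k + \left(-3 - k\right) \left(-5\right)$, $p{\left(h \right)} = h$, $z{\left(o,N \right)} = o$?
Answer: $0$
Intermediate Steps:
$O{\left(k \right)} = 15 + 6 k$ ($O{\left(k \right)} = k + \left(15 + 5 k\right) = 15 + 6 k$)
$\left(p{\left(1 \right)} + O{\left(-7 \right)}\right) \left(z{\left(-2,0 \right)} + 2\right) = \left(1 + \left(15 + 6 \left(-7\right)\right)\right) \left(-2 + 2\right) = \left(1 + \left(15 - 42\right)\right) 0 = \left(1 - 27\right) 0 = \left(-26\right) 0 = 0$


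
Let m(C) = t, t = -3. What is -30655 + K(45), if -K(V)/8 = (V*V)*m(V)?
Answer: 17945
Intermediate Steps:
m(C) = -3
K(V) = 24*V² (K(V) = -8*V*V*(-3) = -8*V²*(-3) = -(-24)*V² = 24*V²)
-30655 + K(45) = -30655 + 24*45² = -30655 + 24*2025 = -30655 + 48600 = 17945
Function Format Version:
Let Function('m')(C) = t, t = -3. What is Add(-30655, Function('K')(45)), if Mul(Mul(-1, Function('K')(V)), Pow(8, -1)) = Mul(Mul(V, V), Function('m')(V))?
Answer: 17945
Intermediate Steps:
Function('m')(C) = -3
Function('K')(V) = Mul(24, Pow(V, 2)) (Function('K')(V) = Mul(-8, Mul(Mul(V, V), -3)) = Mul(-8, Mul(Pow(V, 2), -3)) = Mul(-8, Mul(-3, Pow(V, 2))) = Mul(24, Pow(V, 2)))
Add(-30655, Function('K')(45)) = Add(-30655, Mul(24, Pow(45, 2))) = Add(-30655, Mul(24, 2025)) = Add(-30655, 48600) = 17945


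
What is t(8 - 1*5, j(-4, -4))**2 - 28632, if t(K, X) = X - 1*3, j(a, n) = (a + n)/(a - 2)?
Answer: -257663/9 ≈ -28629.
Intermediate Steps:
j(a, n) = (a + n)/(-2 + a)
t(K, X) = -3 + X (t(K, X) = X - 3 = -3 + X)
t(8 - 1*5, j(-4, -4))**2 - 28632 = (-3 + (-4 - 4)/(-2 - 4))**2 - 28632 = (-3 - 8/(-6))**2 - 28632 = (-3 - 1/6*(-8))**2 - 28632 = (-3 + 4/3)**2 - 28632 = (-5/3)**2 - 28632 = 25/9 - 28632 = -257663/9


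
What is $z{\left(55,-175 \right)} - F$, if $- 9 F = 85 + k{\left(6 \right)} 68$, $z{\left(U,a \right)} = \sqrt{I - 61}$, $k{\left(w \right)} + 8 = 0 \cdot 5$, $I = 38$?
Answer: $-51 + i \sqrt{23} \approx -51.0 + 4.7958 i$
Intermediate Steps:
$k{\left(w \right)} = -8$ ($k{\left(w \right)} = -8 + 0 \cdot 5 = -8 + 0 = -8$)
$z{\left(U,a \right)} = i \sqrt{23}$ ($z{\left(U,a \right)} = \sqrt{38 - 61} = \sqrt{-23} = i \sqrt{23}$)
$F = 51$ ($F = - \frac{85 - 544}{9} = \left(- \frac{1}{9}\right) \left(-459\right) = 51$)
$z{\left(55,-175 \right)} - F = i \sqrt{23} - 51 = -51 + i \sqrt{23}$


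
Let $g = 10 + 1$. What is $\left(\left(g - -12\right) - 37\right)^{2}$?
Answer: $196$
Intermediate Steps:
$g = 11$
$\left(\left(g - -12\right) - 37\right)^{2} = \left(\left(11 - -12\right) - 37\right)^{2} = \left(\left(11 + 12\right) - 37\right)^{2} = \left(23 - 37\right)^{2} = \left(-14\right)^{2} = 196$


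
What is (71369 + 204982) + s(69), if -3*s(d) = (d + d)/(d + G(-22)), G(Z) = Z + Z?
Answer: 6908729/25 ≈ 2.7635e+5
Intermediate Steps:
G(Z) = 2*Z
s(d) = -2*d/(3*(-44 + d)) (s(d) = -(d + d)/(3*(d + 2*(-22))) = -2*d/(3*(d - 44)) = -2*d/(3*(-44 + d)))
(71369 + 204982) + s(69) = (71369 + 204982) - 2*69/(-132 + 3*69) = 276351 - 2*69/(-132 + 207) = 276351 - 2*69/75 = 276351 - 2*69*1/75 = 276351 - 46/25 = 6908729/25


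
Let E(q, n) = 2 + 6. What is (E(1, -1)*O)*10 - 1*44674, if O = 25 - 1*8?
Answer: -43314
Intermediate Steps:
E(q, n) = 8
O = 17 (O = 25 - 8 = 17)
(E(1, -1)*O)*10 - 1*44674 = (8*17)*10 - 1*44674 = 136*10 - 44674 = 1360 - 44674 = -43314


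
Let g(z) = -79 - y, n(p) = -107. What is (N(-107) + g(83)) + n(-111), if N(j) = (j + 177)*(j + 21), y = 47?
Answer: -6253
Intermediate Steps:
g(z) = -126 (g(z) = -79 - 1*47 = -79 - 47 = -126)
N(j) = (21 + j)*(177 + j) (N(j) = (177 + j)*(21 + j) = (21 + j)*(177 + j))
(N(-107) + g(83)) + n(-111) = ((3717 + (-107)² + 198*(-107)) - 126) - 107 = ((3717 + 11449 - 21186) - 126) - 107 = (-6020 - 126) - 107 = -6146 - 107 = -6253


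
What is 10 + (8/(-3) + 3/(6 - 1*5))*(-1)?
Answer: 29/3 ≈ 9.6667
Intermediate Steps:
10 + (8/(-3) + 3/(6 - 1*5))*(-1) = 10 + (8*(-1/3) + 3/(6 - 5))*(-1) = 10 + (-8/3 + 3/1)*(-1) = 10 + (-8/3 + 3*1)*(-1) = 10 + (-8/3 + 3)*(-1) = 10 + (1/3)*(-1) = 10 - 1/3 = 29/3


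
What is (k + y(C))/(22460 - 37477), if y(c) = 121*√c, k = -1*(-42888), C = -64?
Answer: -42888/15017 - 968*I/15017 ≈ -2.856 - 0.06446*I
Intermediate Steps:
k = 42888
(k + y(C))/(22460 - 37477) = (42888 + 121*√(-64))/(22460 - 37477) = (42888 + 121*(8*I))/(-15017) = (42888 + 968*I)*(-1/15017) = -42888/15017 - 968*I/15017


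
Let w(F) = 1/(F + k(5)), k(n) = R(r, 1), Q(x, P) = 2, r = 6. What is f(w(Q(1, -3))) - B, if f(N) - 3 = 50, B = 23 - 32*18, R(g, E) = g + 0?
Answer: 606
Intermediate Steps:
R(g, E) = g
B = -553 (B = 23 - 576 = -553)
k(n) = 6
w(F) = 1/(6 + F) (w(F) = 1/(F + 6) = 1/(6 + F))
f(N) = 53 (f(N) = 3 + 50 = 53)
f(w(Q(1, -3))) - B = 53 - 1*(-553) = 53 + 553 = 606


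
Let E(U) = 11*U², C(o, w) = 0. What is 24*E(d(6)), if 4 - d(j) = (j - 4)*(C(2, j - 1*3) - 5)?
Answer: 51744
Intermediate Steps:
d(j) = -16 + 5*j (d(j) = 4 - (j - 4)*(0 - 5) = 4 - (-4 + j)*(-5) = 4 - (20 - 5*j) = 4 + (-20 + 5*j) = -16 + 5*j)
24*E(d(6)) = 24*(11*(-16 + 5*6)²) = 24*(11*(-16 + 30)²) = 24*(11*14²) = 24*(11*196) = 24*2156 = 51744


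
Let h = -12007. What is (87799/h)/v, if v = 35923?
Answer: -87799/431327461 ≈ -0.00020356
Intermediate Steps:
(87799/h)/v = (87799/(-12007))/35923 = (87799*(-1/12007))*(1/35923) = -87799/12007*1/35923 = -87799/431327461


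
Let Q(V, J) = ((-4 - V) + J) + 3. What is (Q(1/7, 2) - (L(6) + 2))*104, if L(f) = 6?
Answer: -5200/7 ≈ -742.86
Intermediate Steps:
Q(V, J) = -1 + J - V (Q(V, J) = (-4 + J - V) + 3 = -1 + J - V)
(Q(1/7, 2) - (L(6) + 2))*104 = ((-1 + 2 - 1/7) - (6 + 2))*104 = ((-1 + 2 - 1*1/7) - 1*8)*104 = ((-1 + 2 - 1/7) - 8)*104 = (6/7 - 8)*104 = -50/7*104 = -5200/7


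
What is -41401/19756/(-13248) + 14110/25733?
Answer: 3694040227613/6735033448704 ≈ 0.54848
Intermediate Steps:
-41401/19756/(-13248) + 14110/25733 = -41401*1/19756*(-1/13248) + 14110*(1/25733) = -41401/19756*(-1/13248) + 14110/25733 = 41401/261727488 + 14110/25733 = 3694040227613/6735033448704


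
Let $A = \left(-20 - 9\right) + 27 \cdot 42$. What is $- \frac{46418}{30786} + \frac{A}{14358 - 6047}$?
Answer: $- \frac{175880734}{127931223} \approx -1.3748$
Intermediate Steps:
$A = 1105$ ($A = \left(-20 - 9\right) + 1134 = -29 + 1134 = 1105$)
$- \frac{46418}{30786} + \frac{A}{14358 - 6047} = - \frac{46418}{30786} + \frac{1105}{14358 - 6047} = \left(-46418\right) \frac{1}{30786} + \frac{1105}{8311} = - \frac{23209}{15393} + 1105 \cdot \frac{1}{8311} = - \frac{23209}{15393} + \frac{1105}{8311} = - \frac{175880734}{127931223}$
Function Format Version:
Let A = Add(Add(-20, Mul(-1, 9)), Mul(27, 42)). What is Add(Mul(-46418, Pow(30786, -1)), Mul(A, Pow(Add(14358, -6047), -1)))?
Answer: Rational(-175880734, 127931223) ≈ -1.3748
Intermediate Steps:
A = 1105 (A = Add(Add(-20, -9), 1134) = Add(-29, 1134) = 1105)
Add(Mul(-46418, Pow(30786, -1)), Mul(A, Pow(Add(14358, -6047), -1))) = Add(Mul(-46418, Pow(30786, -1)), Mul(1105, Pow(Add(14358, -6047), -1))) = Add(Mul(-46418, Rational(1, 30786)), Mul(1105, Pow(8311, -1))) = Add(Rational(-23209, 15393), Mul(1105, Rational(1, 8311))) = Add(Rational(-23209, 15393), Rational(1105, 8311)) = Rational(-175880734, 127931223)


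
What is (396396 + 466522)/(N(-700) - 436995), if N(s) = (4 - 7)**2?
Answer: -431459/218493 ≈ -1.9747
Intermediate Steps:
N(s) = 9 (N(s) = (-3)**2 = 9)
(396396 + 466522)/(N(-700) - 436995) = (396396 + 466522)/(9 - 436995) = 862918/(-436986) = 862918*(-1/436986) = -431459/218493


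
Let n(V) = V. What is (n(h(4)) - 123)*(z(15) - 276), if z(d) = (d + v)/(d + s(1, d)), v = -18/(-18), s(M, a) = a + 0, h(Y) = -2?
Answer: 103300/3 ≈ 34433.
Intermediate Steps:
s(M, a) = a
v = 1 (v = -18*(-1/18) = 1)
z(d) = (1 + d)/(2*d) (z(d) = (d + 1)/(d + d) = (1 + d)/((2*d)) = (1 + d)*(1/(2*d)) = (1 + d)/(2*d))
(n(h(4)) - 123)*(z(15) - 276) = (-2 - 123)*((½)*(1 + 15)/15 - 276) = -125*((½)*(1/15)*16 - 276) = -125*(8/15 - 276) = -125*(-4132/15) = 103300/3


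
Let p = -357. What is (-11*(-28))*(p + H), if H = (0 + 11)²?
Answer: -72688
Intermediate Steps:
H = 121 (H = 11² = 121)
(-11*(-28))*(p + H) = (-11*(-28))*(-357 + 121) = 308*(-236) = -72688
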